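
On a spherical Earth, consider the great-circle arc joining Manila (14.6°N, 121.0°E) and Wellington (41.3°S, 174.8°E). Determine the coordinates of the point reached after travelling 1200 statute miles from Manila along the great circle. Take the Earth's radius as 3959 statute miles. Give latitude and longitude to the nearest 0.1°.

≈ 0.9°N, 131.8°E

Write both endpoints as unit vectors p₁, p₂ with components (cos φ cos λ, cos φ sin λ, sin φ).
The central angle between the endpoints is δ = arccos(p₁·p₂) ≈ 1.305 rad (74.8°). The total great-circle distance is δ·R ≈ 1.305 × 3959 ≈ 5165 mi, so the target fraction is f = 1200/5165 ≈ 0.232.
Interpolate at f ≈ 0.232 with slerp weights a = sin((1−f)δ)/sin δ ≈ 0.873, b = sin(fδ)/sin δ ≈ 0.309.
p = a·p₁ + b·p₂ ≈ (-0.667, 0.745, 0.016); φ = arcsin(p_z) ≈ 0.91°, λ = atan2(p_y, p_x) ≈ 131.81°.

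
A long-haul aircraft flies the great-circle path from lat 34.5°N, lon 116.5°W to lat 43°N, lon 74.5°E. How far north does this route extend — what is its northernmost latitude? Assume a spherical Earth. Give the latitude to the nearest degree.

≈ 83°N

The great circle lies in the plane with unit normal n̂ = (p₁ × p₂)/|p₁ × p₂|.
Here n̂_z ≈ -0.118; the vertex latitude is φ_max = arccos|n̂_z| ≈ 83.3°.
Check via Clairaut: cos φ_max = |cos φ₁| · sin C = cos(34.5°)·sin(8.2°) ≈ 0.118, again giving ≈ 83.3°.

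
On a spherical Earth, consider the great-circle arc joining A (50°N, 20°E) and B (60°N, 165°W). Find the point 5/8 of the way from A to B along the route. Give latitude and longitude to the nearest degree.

From cos δ = sin φ₁ sin φ₂ + cos φ₁ cos φ₂ cos Δλ, the central angle is δ ≈ 1.220 rad (69.9°).
Interpolate at f = 5/8 with slerp weights a = sin((1−f)δ)/sin δ ≈ 0.470, b = sin(fδ)/sin δ ≈ 0.736.
p = a·p₁ + b·p₂ ≈ (-0.071, 0.008, 0.997); φ = arcsin(p_z) ≈ 85.89°, λ = atan2(p_y, p_x) ≈ 173.40°.

≈ (86°N, 173°E)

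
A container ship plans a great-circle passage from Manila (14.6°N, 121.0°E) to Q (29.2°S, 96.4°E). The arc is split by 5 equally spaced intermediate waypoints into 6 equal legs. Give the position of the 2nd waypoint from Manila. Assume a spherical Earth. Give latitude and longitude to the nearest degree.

Write both endpoints as unit vectors p₁, p₂ with components (cos φ cos λ, cos φ sin λ, sin φ).
The central angle between the endpoints is δ = arccos(p₁·p₂) ≈ 0.870 rad (49.8°).
Interpolate at f = 2/6 with slerp weights a = sin((1−f)δ)/sin δ ≈ 0.717, b = sin(fδ)/sin δ ≈ 0.374.
p = a·p₁ + b·p₂ ≈ (-0.394, 0.919, -0.002); φ = arcsin(p_z) ≈ -0.10°, λ = atan2(p_y, p_x) ≈ 113.19°.

≈ (0°N, 113°E)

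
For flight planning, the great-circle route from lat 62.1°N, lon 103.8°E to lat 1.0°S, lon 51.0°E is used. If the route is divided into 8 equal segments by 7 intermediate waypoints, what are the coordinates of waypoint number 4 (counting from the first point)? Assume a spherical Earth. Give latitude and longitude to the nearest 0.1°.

Convert each endpoint to a unit vector on the sphere (x = cos φ cos λ, y = cos φ sin λ, z = sin φ).
The central angle between the endpoints is δ = arccos(p₁·p₂) ≈ 1.300 rad (74.5°).
Interpolate at f = 4/8 with slerp weights a = sin((1−f)δ)/sin δ ≈ 0.628, b = sin(fδ)/sin δ ≈ 0.628.
p = a·p₁ + b·p₂ ≈ (0.325, 0.773, 0.544); φ = arcsin(p_z) ≈ 32.96°, λ = atan2(p_y, p_x) ≈ 67.20°.

≈ lat 33.0°N, lon 67.2°E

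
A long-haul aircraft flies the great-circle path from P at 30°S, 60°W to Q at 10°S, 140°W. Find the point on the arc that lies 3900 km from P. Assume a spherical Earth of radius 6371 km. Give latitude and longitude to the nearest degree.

Convert each endpoint to a unit vector on the sphere (x = cos φ cos λ, y = cos φ sin λ, z = sin φ).
The central angle between the endpoints is δ = arccos(p₁·p₂) ≈ 1.334 rad (76.4°). The total great-circle distance is δ·R ≈ 1.334 × 6371 ≈ 8497 km, so the target fraction is f = 3900/8497 ≈ 0.459.
Interpolate at f ≈ 0.459 with slerp weights a = sin((1−f)δ)/sin δ ≈ 0.680, b = sin(fδ)/sin δ ≈ 0.591.
p = a·p₁ + b·p₂ ≈ (-0.152, -0.884, -0.442); φ = arcsin(p_z) ≈ -26.26°, λ = atan2(p_y, p_x) ≈ -99.74°.

≈ 26°S, 100°W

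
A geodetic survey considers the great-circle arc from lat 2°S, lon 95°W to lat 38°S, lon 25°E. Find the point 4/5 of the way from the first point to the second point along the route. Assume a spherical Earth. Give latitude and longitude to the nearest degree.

≈ lat 43°S, lon 4°W

Convert each endpoint to a unit vector on the sphere (x = cos φ cos λ, y = cos φ sin λ, z = sin φ).
The central angle between the endpoints is δ = arccos(p₁·p₂) ≈ 1.952 rad (111.9°).
Interpolate at f = 4/5 with slerp weights a = sin((1−f)δ)/sin δ ≈ 0.410, b = sin(fδ)/sin δ ≈ 1.077.
p = a·p₁ + b·p₂ ≈ (0.734, -0.049, -0.678); φ = arcsin(p_z) ≈ -42.66°, λ = atan2(p_y, p_x) ≈ -3.86°.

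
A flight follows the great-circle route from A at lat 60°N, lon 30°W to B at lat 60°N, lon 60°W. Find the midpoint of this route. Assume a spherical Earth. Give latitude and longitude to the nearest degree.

≈ lat 61°N, lon 45°W

The haversine formula gives a central angle δ ≈ 0.260 rad (14.9°) between the endpoints.
Interpolate at f = 1/2 with slerp weights a = sin((1−f)δ)/sin δ ≈ 0.504, b = sin(fδ)/sin δ ≈ 0.504.
p = a·p₁ + b·p₂ ≈ (0.344, -0.344, 0.873); φ = arcsin(p_z) ≈ 60.85°, λ = atan2(p_y, p_x) ≈ -45.00°.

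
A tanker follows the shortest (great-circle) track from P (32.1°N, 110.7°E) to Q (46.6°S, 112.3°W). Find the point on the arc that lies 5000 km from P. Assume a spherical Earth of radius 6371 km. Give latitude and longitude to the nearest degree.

From cos δ = sin φ₁ sin φ₂ + cos φ₁ cos φ₂ cos Δλ, the central angle is δ ≈ 2.518 rad (144.3°). The total great-circle distance is δ·R ≈ 2.518 × 6371 ≈ 16042 km, so the target fraction is f = 5000/16042 ≈ 0.312.
Interpolate at f ≈ 0.312 with slerp weights a = sin((1−f)δ)/sin δ ≈ 1.690, b = sin(fδ)/sin δ ≈ 1.210.
p = a·p₁ + b·p₂ ≈ (-0.822, 0.570, 0.019); φ = arcsin(p_z) ≈ 1.07°, λ = atan2(p_y, p_x) ≈ 145.25°.

≈ (1°N, 145°E)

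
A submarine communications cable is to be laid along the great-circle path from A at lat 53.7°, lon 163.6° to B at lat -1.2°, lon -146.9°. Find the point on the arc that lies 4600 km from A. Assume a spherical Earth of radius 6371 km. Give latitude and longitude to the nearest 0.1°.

Convert each endpoint to a unit vector on the sphere (x = cos φ cos λ, y = cos φ sin λ, z = sin φ).
The central angle between the endpoints is δ = arccos(p₁·p₂) ≈ 1.194 rad (68.4°). The total great-circle distance is δ·R ≈ 1.194 × 6371 ≈ 7610 km, so the target fraction is f = 4600/7610 ≈ 0.604.
Interpolate at f ≈ 0.604 with slerp weights a = sin((1−f)δ)/sin δ ≈ 0.489, b = sin(fδ)/sin δ ≈ 0.711.
p = a·p₁ + b·p₂ ≈ (-0.873, -0.306, 0.379); φ = arcsin(p_z) ≈ 22.30°, λ = atan2(p_y, p_x) ≈ -160.67°.

≈ lat 22.3°, lon -160.7°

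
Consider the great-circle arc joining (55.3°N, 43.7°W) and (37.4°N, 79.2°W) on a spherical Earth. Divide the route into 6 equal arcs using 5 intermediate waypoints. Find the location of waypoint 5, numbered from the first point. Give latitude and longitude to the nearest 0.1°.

Write both endpoints as unit vectors p₁, p₂ with components (cos φ cos λ, cos φ sin λ, sin φ).
The central angle between the endpoints is δ = arccos(p₁·p₂) ≈ 0.521 rad (29.8°).
Interpolate at f = 5/6 with slerp weights a = sin((1−f)δ)/sin δ ≈ 0.174, b = sin(fδ)/sin δ ≈ 0.845.
p = a·p₁ + b·p₂ ≈ (0.198, -0.728, 0.657); φ = arcsin(p_z) ≈ 41.04°, λ = atan2(p_y, p_x) ≈ -74.82°.

≈ (41.0°N, 74.8°W)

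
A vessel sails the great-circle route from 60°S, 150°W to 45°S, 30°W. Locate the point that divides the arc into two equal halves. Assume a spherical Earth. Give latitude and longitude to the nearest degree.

Write both endpoints as unit vectors p₁, p₂ with components (cos φ cos λ, cos φ sin λ, sin φ).
The central angle between the endpoints is δ = arccos(p₁·p₂) ≈ 1.120 rad (64.2°).
Interpolate at f = 1/2 with slerp weights a = sin((1−f)δ)/sin δ ≈ 0.590, b = sin(fδ)/sin δ ≈ 0.590.
p = a·p₁ + b·p₂ ≈ (0.106, -0.356, -0.928); φ = arcsin(p_z) ≈ -68.19°, λ = atan2(p_y, p_x) ≈ -73.45°.

≈ 68°S, 73°W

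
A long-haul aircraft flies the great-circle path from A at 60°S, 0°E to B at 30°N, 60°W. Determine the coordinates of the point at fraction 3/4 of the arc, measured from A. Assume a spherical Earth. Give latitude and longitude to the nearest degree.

The haversine formula gives a central angle δ ≈ 1.789 rad (102.5°) between the endpoints.
Interpolate at f = 3/4 with slerp weights a = sin((1−f)δ)/sin δ ≈ 0.443, b = sin(fδ)/sin δ ≈ 0.998.
p = a·p₁ + b·p₂ ≈ (0.653, -0.748, 0.115); φ = arcsin(p_z) ≈ 6.61°, λ = atan2(p_y, p_x) ≈ -48.87°.

≈ 7°N, 49°W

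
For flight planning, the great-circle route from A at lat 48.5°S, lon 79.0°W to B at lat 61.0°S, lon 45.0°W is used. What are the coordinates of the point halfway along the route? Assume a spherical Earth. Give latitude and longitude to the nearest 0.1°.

≈ lat 55.9°S, lon 64.7°W

Convert each endpoint to a unit vector on the sphere (x = cos φ cos λ, y = cos φ sin λ, z = sin φ).
The central angle between the endpoints is δ = arccos(p₁·p₂) ≈ 0.399 rad (22.9°).
Interpolate at f = 1/2 with slerp weights a = sin((1−f)δ)/sin δ ≈ 0.510, b = sin(fδ)/sin δ ≈ 0.510.
p = a·p₁ + b·p₂ ≈ (0.239, -0.507, -0.828); φ = arcsin(p_z) ≈ -55.92°, λ = atan2(p_y, p_x) ≈ -64.71°.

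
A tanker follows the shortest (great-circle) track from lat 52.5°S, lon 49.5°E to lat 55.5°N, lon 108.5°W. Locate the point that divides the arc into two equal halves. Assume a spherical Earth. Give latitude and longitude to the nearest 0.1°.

≈ lat 7.7°N, lon 19.0°W

Write both endpoints as unit vectors p₁, p₂ with components (cos φ cos λ, cos φ sin λ, sin φ).
The central angle between the endpoints is δ = arccos(p₁·p₂) ≈ 2.911 rad (166.8°).
Interpolate at f = 1/2 with slerp weights a = sin((1−f)δ)/sin δ ≈ 4.346, b = sin(fδ)/sin δ ≈ 4.346.
p = a·p₁ + b·p₂ ≈ (0.937, -0.323, 0.134); φ = arcsin(p_z) ≈ 7.68°, λ = atan2(p_y, p_x) ≈ -19.00°.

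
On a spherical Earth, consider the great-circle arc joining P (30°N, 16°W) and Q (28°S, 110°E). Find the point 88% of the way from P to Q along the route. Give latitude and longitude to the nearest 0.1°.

≈ (22.6°S, 93.4°E)

The haversine formula gives a central angle δ ≈ 2.324 rad (133.2°) between the endpoints.
Interpolate at f = 0.88 with slerp weights a = sin((1−f)δ)/sin δ ≈ 0.377, b = sin(fδ)/sin δ ≈ 1.220.
p = a·p₁ + b·p₂ ≈ (-0.054, 0.922, -0.384); φ = arcsin(p_z) ≈ -22.57°, λ = atan2(p_y, p_x) ≈ 93.36°.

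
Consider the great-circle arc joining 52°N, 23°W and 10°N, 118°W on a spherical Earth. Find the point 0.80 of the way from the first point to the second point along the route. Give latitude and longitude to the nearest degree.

≈ 23°N, 107°W

Convert each endpoint to a unit vector on the sphere (x = cos φ cos λ, y = cos φ sin λ, z = sin φ).
The central angle between the endpoints is δ = arccos(p₁·p₂) ≈ 1.487 rad (85.2°).
Interpolate at f = 0.80 with slerp weights a = sin((1−f)δ)/sin δ ≈ 0.294, b = sin(fδ)/sin δ ≈ 0.931.
p = a·p₁ + b·p₂ ≈ (-0.264, -0.881, 0.393); φ = arcsin(p_z) ≈ 23.17°, λ = atan2(p_y, p_x) ≈ -106.69°.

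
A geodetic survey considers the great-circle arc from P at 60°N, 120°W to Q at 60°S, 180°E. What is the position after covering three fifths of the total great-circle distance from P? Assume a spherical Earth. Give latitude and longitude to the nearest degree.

≈ 12°S, 154°W

Write both endpoints as unit vectors p₁, p₂ with components (cos φ cos λ, cos φ sin λ, sin φ).
The central angle between the endpoints is δ = arccos(p₁·p₂) ≈ 2.246 rad (128.7°).
Interpolate at f = 3/5 with slerp weights a = sin((1−f)δ)/sin δ ≈ 1.002, b = sin(fδ)/sin δ ≈ 1.249.
p = a·p₁ + b·p₂ ≈ (-0.875, -0.434, -0.214); φ = arcsin(p_z) ≈ -12.36°, λ = atan2(p_y, p_x) ≈ -153.63°.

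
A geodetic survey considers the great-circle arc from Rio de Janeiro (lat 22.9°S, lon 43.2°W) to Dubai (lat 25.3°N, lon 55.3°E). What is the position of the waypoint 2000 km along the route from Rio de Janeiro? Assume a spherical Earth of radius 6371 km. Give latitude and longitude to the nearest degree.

Write both endpoints as unit vectors p₁, p₂ with components (cos φ cos λ, cos φ sin λ, sin φ).
The central angle between the endpoints is δ = arccos(p₁·p₂) ≈ 1.864 rad (106.8°). The total great-circle distance is δ·R ≈ 1.864 × 6371 ≈ 11878 km, so the target fraction is f = 2000/11878 ≈ 0.168.
Interpolate at f ≈ 0.168 with slerp weights a = sin((1−f)δ)/sin δ ≈ 1.044, b = sin(fδ)/sin δ ≈ 0.323.
p = a·p₁ + b·p₂ ≈ (0.867, -0.419, -0.269); φ = arcsin(p_z) ≈ -15.58°, λ = atan2(p_y, p_x) ≈ -25.78°.

≈ lat 16°S, lon 26°W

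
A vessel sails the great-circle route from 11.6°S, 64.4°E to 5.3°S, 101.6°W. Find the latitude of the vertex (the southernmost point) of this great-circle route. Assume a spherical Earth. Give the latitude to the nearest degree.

≈ 51°S

The great circle lies in the plane with unit normal n̂ = (p₁ × p₂)/|p₁ × p₂|.
Here n̂_z ≈ -0.633; the vertex latitude is φ_max = arccos|n̂_z| ≈ 50.8°.
Check via Clairaut: cos φ_max = |cos φ₁| · sin C = cos(11.6°)·sin(139.8°) ≈ 0.633, again giving ≈ 50.8°.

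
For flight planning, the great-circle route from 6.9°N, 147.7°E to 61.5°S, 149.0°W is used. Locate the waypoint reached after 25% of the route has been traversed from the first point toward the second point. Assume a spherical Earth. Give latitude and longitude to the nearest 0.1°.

Write both endpoints as unit vectors p₁, p₂ with components (cos φ cos λ, cos φ sin λ, sin φ).
The central angle between the endpoints is δ = arccos(p₁·p₂) ≈ 1.463 rad (83.8°).
Interpolate at f = 0.25 with slerp weights a = sin((1−f)δ)/sin δ ≈ 0.895, b = sin(fδ)/sin δ ≈ 0.360.
p = a·p₁ + b·p₂ ≈ (-0.898, 0.386, -0.209); φ = arcsin(p_z) ≈ -12.04°, λ = atan2(p_y, p_x) ≈ 156.72°.

≈ 12.0°S, 156.7°E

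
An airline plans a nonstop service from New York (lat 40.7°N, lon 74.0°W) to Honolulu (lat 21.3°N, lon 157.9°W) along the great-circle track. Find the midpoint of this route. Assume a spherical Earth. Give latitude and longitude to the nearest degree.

≈ lat 39°N, lon 121°W

Convert each endpoint to a unit vector on the sphere (x = cos φ cos λ, y = cos φ sin λ, z = sin φ).
The central angle between the endpoints is δ = arccos(p₁·p₂) ≈ 1.254 rad (71.8°).
Interpolate at f = 1/2 with slerp weights a = sin((1−f)δ)/sin δ ≈ 0.617, b = sin(fδ)/sin δ ≈ 0.617.
p = a·p₁ + b·p₂ ≈ (-0.404, -0.666, 0.627); φ = arcsin(p_z) ≈ 38.82°, λ = atan2(p_y, p_x) ≈ -121.22°.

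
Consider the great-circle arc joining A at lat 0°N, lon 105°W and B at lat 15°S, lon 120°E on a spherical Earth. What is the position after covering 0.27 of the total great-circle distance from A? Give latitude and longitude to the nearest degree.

Convert each endpoint to a unit vector on the sphere (x = cos φ cos λ, y = cos φ sin λ, z = sin φ).
The central angle between the endpoints is δ = arccos(p₁·p₂) ≈ 2.323 rad (133.1°).
Interpolate at f = 0.27 with slerp weights a = sin((1−f)δ)/sin δ ≈ 1.358, b = sin(fδ)/sin δ ≈ 0.803.
p = a·p₁ + b·p₂ ≈ (-0.740, -0.640, -0.208); φ = arcsin(p_z) ≈ -12.00°, λ = atan2(p_y, p_x) ≈ -139.13°.

≈ lat 12°S, lon 139°W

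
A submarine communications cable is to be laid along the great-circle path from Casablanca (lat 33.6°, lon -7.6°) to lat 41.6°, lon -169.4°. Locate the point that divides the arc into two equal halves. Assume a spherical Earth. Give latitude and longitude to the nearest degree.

≈ lat 78°, lon -70°

From cos δ = sin φ₁ sin φ₂ + cos φ₁ cos φ₂ cos Δλ, the central angle is δ ≈ 1.797 rad (103.0°).
Interpolate at f = 1/2 with slerp weights a = sin((1−f)δ)/sin δ ≈ 0.803, b = sin(fδ)/sin δ ≈ 0.803.
p = a·p₁ + b·p₂ ≈ (0.073, -0.199, 0.977); φ = arcsin(p_z) ≈ 77.77°, λ = atan2(p_y, p_x) ≈ -69.92°.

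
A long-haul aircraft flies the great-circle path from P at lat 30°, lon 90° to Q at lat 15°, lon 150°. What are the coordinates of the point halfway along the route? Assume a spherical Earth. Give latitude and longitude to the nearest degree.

Write both endpoints as unit vectors p₁, p₂ with components (cos φ cos λ, cos φ sin λ, sin φ).
The central angle between the endpoints is δ = arccos(p₁·p₂) ≈ 0.991 rad (56.8°).
Interpolate at f = 1/2 with slerp weights a = sin((1−f)δ)/sin δ ≈ 0.568, b = sin(fδ)/sin δ ≈ 0.568.
p = a·p₁ + b·p₂ ≈ (-0.475, 0.767, 0.431); φ = arcsin(p_z) ≈ 25.55°, λ = atan2(p_y, p_x) ≈ 121.80°.

≈ lat 26°, lon 122°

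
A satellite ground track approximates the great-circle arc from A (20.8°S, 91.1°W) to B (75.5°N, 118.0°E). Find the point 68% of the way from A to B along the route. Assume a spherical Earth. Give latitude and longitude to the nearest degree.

Write both endpoints as unit vectors p₁, p₂ with components (cos φ cos λ, cos φ sin λ, sin φ).
The central angle between the endpoints is δ = arccos(p₁·p₂) ≈ 2.151 rad (123.3°).
Interpolate at f = 0.68 with slerp weights a = sin((1−f)δ)/sin δ ≈ 0.760, b = sin(fδ)/sin δ ≈ 1.189.
p = a·p₁ + b·p₂ ≈ (-0.153, -0.447, 0.881); φ = arcsin(p_z) ≈ 61.79°, λ = atan2(p_y, p_x) ≈ -108.93°.

≈ (62°N, 109°W)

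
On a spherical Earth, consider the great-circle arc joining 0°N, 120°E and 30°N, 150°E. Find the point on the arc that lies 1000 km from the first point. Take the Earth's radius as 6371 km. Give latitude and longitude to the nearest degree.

Convert each endpoint to a unit vector on the sphere (x = cos φ cos λ, y = cos φ sin λ, z = sin φ).
The central angle between the endpoints is δ = arccos(p₁·p₂) ≈ 0.723 rad (41.4°). The total great-circle distance is δ·R ≈ 0.723 × 6371 ≈ 4605 km, so the target fraction is f = 1000/4605 ≈ 0.217.
Interpolate at f ≈ 0.217 with slerp weights a = sin((1−f)δ)/sin δ ≈ 0.810, b = sin(fδ)/sin δ ≈ 0.236.
p = a·p₁ + b·p₂ ≈ (-0.582, 0.804, 0.118); φ = arcsin(p_z) ≈ 6.79°, λ = atan2(p_y, p_x) ≈ 125.92°.

≈ 7°N, 126°E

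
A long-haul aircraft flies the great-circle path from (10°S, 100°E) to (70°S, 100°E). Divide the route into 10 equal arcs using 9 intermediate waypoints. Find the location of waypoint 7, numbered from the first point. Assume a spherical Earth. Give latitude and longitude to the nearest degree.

Convert each endpoint to a unit vector on the sphere (x = cos φ cos λ, y = cos φ sin λ, z = sin φ).
The central angle between the endpoints is δ = arccos(p₁·p₂) ≈ 1.047 rad (60.0°).
Interpolate at f = 7/10 with slerp weights a = sin((1−f)δ)/sin δ ≈ 0.357, b = sin(fδ)/sin δ ≈ 0.773.
p = a·p₁ + b·p₂ ≈ (-0.107, 0.606, -0.788); φ = arcsin(p_z) ≈ -52.00°, λ = atan2(p_y, p_x) ≈ 100.00°.

≈ (52°S, 100°E)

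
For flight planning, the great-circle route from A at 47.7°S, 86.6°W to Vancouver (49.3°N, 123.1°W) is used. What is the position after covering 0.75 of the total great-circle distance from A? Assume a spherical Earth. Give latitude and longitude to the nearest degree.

Convert each endpoint to a unit vector on the sphere (x = cos φ cos λ, y = cos φ sin λ, z = sin φ).
The central angle between the endpoints is δ = arccos(p₁·p₂) ≈ 1.780 rad (102.0°).
Interpolate at f = 0.75 with slerp weights a = sin((1−f)δ)/sin δ ≈ 0.440, b = sin(fδ)/sin δ ≈ 0.994.
p = a·p₁ + b·p₂ ≈ (-0.336, -0.839, 0.428); φ = arcsin(p_z) ≈ 25.35°, λ = atan2(p_y, p_x) ≈ -111.86°.

≈ 25°N, 112°W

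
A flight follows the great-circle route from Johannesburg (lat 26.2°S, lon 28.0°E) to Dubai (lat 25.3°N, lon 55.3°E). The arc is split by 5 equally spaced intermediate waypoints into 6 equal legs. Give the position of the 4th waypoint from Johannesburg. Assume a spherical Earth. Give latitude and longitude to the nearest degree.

≈ lat 8°N, lon 46°E

Convert each endpoint to a unit vector on the sphere (x = cos φ cos λ, y = cos φ sin λ, z = sin φ).
The central angle between the endpoints is δ = arccos(p₁·p₂) ≈ 1.010 rad (57.8°).
Interpolate at f = 4/6 with slerp weights a = sin((1−f)δ)/sin δ ≈ 0.390, b = sin(fδ)/sin δ ≈ 0.736.
p = a·p₁ + b·p₂ ≈ (0.688, 0.712, 0.142); φ = arcsin(p_z) ≈ 8.19°, λ = atan2(p_y, p_x) ≈ 45.97°.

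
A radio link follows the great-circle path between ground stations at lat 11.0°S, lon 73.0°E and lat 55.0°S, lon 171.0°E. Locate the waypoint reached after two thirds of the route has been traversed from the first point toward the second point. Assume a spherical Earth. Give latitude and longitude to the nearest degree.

≈ lat 51°S, lon 123°E

Convert each endpoint to a unit vector on the sphere (x = cos φ cos λ, y = cos φ sin λ, z = sin φ).
The central angle between the endpoints is δ = arccos(p₁·p₂) ≈ 1.493 rad (85.5°).
Interpolate at f = 2/3 with slerp weights a = sin((1−f)δ)/sin δ ≈ 0.479, b = sin(fδ)/sin δ ≈ 0.841.
p = a·p₁ + b·p₂ ≈ (-0.339, 0.525, -0.781); φ = arcsin(p_z) ≈ -51.32°, λ = atan2(p_y, p_x) ≈ 122.87°.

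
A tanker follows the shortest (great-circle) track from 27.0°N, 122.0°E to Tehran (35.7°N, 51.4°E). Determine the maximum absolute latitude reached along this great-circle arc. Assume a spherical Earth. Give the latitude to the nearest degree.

The great circle lies in the plane with unit normal n̂ = (p₁ × p₂)/|p₁ × p₂|.
Here n̂_z ≈ -0.791; the vertex latitude is φ_max = arccos|n̂_z| ≈ 37.7°.
Check via Clairaut: cos φ_max = |cos φ₁| · sin C = cos(27.0°)·sin(62.6°) ≈ 0.791, again giving ≈ 37.7°.

≈ 38°N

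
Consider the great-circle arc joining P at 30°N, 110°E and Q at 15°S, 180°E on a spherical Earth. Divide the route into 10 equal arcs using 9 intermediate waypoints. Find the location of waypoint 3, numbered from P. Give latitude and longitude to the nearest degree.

Write both endpoints as unit vectors p₁, p₂ with components (cos φ cos λ, cos φ sin λ, sin φ).
The central angle between the endpoints is δ = arccos(p₁·p₂) ≈ 1.413 rad (81.0°).
Interpolate at f = 3/10 with slerp weights a = sin((1−f)δ)/sin δ ≈ 0.846, b = sin(fδ)/sin δ ≈ 0.417.
p = a·p₁ + b·p₂ ≈ (-0.653, 0.689, 0.315); φ = arcsin(p_z) ≈ 18.38°, λ = atan2(p_y, p_x) ≈ 133.48°.

≈ 18°N, 133°E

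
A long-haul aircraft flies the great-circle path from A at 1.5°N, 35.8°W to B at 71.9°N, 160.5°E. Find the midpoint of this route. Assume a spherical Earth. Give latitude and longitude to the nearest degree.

The haversine formula gives a central angle δ ≈ 1.848 rad (105.9°) between the endpoints.
Interpolate at f = 1/2 with slerp weights a = sin((1−f)δ)/sin δ ≈ 0.829, b = sin(fδ)/sin δ ≈ 0.829.
p = a·p₁ + b·p₂ ≈ (0.430, -0.399, 0.810); φ = arcsin(p_z) ≈ 54.11°, λ = atan2(p_y, p_x) ≈ -42.89°.

≈ 54°N, 43°W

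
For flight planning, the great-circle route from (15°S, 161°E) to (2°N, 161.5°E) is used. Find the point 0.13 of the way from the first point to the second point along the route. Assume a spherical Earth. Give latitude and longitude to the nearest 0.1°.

≈ (12.8°S, 161.1°E)

Write both endpoints as unit vectors p₁, p₂ with components (cos φ cos λ, cos φ sin λ, sin φ).
The central angle between the endpoints is δ = arccos(p₁·p₂) ≈ 0.297 rad (17.0°).
Interpolate at f = 0.13 with slerp weights a = sin((1−f)δ)/sin δ ≈ 0.873, b = sin(fδ)/sin δ ≈ 0.132.
p = a·p₁ + b·p₂ ≈ (-0.922, 0.316, -0.221); φ = arcsin(p_z) ≈ -12.79°, λ = atan2(p_y, p_x) ≈ 161.07°.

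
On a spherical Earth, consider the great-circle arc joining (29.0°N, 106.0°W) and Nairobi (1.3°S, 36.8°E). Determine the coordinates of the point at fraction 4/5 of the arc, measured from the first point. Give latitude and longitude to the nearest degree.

Convert each endpoint to a unit vector on the sphere (x = cos φ cos λ, y = cos φ sin λ, z = sin φ).
The central angle between the endpoints is δ = arccos(p₁·p₂) ≈ 2.357 rad (135.0°).
Interpolate at f = 4/5 with slerp weights a = sin((1−f)δ)/sin δ ≈ 0.643, b = sin(fδ)/sin δ ≈ 1.346.
p = a·p₁ + b·p₂ ≈ (0.922, 0.266, 0.281); φ = arcsin(p_z) ≈ 16.32°, λ = atan2(p_y, p_x) ≈ 16.07°.

≈ (16°N, 16°E)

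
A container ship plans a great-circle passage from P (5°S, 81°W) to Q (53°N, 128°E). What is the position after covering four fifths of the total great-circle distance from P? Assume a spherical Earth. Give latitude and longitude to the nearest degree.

≈ (68°N, 171°E)

Convert each endpoint to a unit vector on the sphere (x = cos φ cos λ, y = cos φ sin λ, z = sin φ).
The central angle between the endpoints is δ = arccos(p₁·p₂) ≈ 2.207 rad (126.4°).
Interpolate at f = 4/5 with slerp weights a = sin((1−f)δ)/sin δ ≈ 0.531, b = sin(fδ)/sin δ ≈ 1.220.
p = a·p₁ + b·p₂ ≈ (-0.369, 0.056, 0.928); φ = arcsin(p_z) ≈ 68.08°, λ = atan2(p_y, p_x) ≈ 171.39°.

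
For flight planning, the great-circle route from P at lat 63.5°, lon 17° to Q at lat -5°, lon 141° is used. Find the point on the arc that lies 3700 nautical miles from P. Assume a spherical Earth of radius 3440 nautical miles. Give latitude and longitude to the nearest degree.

The haversine formula gives a central angle δ ≈ 1.903 rad (109.1°) between the endpoints. The total great-circle distance is δ·R ≈ 1.903 × 3440 ≈ 6548 nmi, so the target fraction is f = 3700/6548 ≈ 0.565.
Interpolate at f ≈ 0.565 with slerp weights a = sin((1−f)δ)/sin δ ≈ 0.779, b = sin(fδ)/sin δ ≈ 0.931.
p = a·p₁ + b·p₂ ≈ (-0.388, 0.685, 0.616); φ = arcsin(p_z) ≈ 38.04°, λ = atan2(p_y, p_x) ≈ 119.53°.

≈ lat 38°, lon 120°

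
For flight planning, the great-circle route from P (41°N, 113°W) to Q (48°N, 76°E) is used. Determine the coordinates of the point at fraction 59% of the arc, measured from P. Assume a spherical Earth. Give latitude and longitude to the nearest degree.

From cos δ = sin φ₁ sin φ₂ + cos φ₁ cos φ₂ cos Δλ, the central angle is δ ≈ 1.582 rad (90.6°).
Interpolate at f = 0.59 with slerp weights a = sin((1−f)δ)/sin δ ≈ 0.604, b = sin(fδ)/sin δ ≈ 0.804.
p = a·p₁ + b·p₂ ≈ (-0.048, 0.102, 0.994); φ = arcsin(p_z) ≈ 83.52°, λ = atan2(p_y, p_x) ≈ 115.20°.

≈ (84°N, 115°E)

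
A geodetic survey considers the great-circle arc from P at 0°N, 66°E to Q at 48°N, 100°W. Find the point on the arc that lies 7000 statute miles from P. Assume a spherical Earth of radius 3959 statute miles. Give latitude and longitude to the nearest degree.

The haversine formula gives a central angle δ ≈ 2.277 rad (130.5°) between the endpoints. The total great-circle distance is δ·R ≈ 2.277 × 3959 ≈ 9016 mi, so the target fraction is f = 7000/9016 ≈ 0.776.
Interpolate at f ≈ 0.776 with slerp weights a = sin((1−f)δ)/sin δ ≈ 0.641, b = sin(fδ)/sin δ ≈ 1.289.
p = a·p₁ + b·p₂ ≈ (0.111, -0.264, 0.958); φ = arcsin(p_z) ≈ 73.36°, λ = atan2(p_y, p_x) ≈ -67.21°.

≈ 73°N, 67°W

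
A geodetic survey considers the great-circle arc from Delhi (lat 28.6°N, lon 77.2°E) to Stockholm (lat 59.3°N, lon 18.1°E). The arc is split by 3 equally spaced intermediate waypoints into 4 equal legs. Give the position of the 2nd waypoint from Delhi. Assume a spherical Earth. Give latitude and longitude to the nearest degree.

≈ lat 48°N, lon 56°E

The haversine formula gives a central angle δ ≈ 0.874 rad (50.1°) between the endpoints.
Interpolate at f = 2/4 with slerp weights a = sin((1−f)δ)/sin δ ≈ 0.552, b = sin(fδ)/sin δ ≈ 0.552.
p = a·p₁ + b·p₂ ≈ (0.375, 0.560, 0.739); φ = arcsin(p_z) ≈ 47.62°, λ = atan2(p_y, p_x) ≈ 56.18°.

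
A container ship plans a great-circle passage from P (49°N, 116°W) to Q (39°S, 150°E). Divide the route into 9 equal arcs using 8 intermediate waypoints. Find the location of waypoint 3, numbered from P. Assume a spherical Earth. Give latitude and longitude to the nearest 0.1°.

≈ (23.1°N, 155.3°W)

Write both endpoints as unit vectors p₁, p₂ with components (cos φ cos λ, cos φ sin λ, sin φ).
The central angle between the endpoints is δ = arccos(p₁·p₂) ≈ 2.107 rad (120.7°).
Interpolate at f = 3/9 with slerp weights a = sin((1−f)δ)/sin δ ≈ 1.147, b = sin(fδ)/sin δ ≈ 0.751.
p = a·p₁ + b·p₂ ≈ (-0.835, -0.384, 0.393); φ = arcsin(p_z) ≈ 23.13°, λ = atan2(p_y, p_x) ≈ -155.29°.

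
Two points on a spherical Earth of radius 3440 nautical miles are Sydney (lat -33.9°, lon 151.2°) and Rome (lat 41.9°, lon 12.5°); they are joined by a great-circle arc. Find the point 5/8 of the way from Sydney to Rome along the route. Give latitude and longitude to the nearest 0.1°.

Convert each endpoint to a unit vector on the sphere (x = cos φ cos λ, y = cos φ sin λ, z = sin φ).
The central angle between the endpoints is δ = arccos(p₁·p₂) ≈ 2.562 rad (146.8°).
Interpolate at f = 5/8 with slerp weights a = sin((1−f)δ)/sin δ ≈ 1.496, b = sin(fδ)/sin δ ≈ 1.825.
p = a·p₁ + b·p₂ ≈ (0.238, 0.892, 0.384); φ = arcsin(p_z) ≈ 22.59°, λ = atan2(p_y, p_x) ≈ 75.08°.

≈ lat 22.6°, lon 75.1°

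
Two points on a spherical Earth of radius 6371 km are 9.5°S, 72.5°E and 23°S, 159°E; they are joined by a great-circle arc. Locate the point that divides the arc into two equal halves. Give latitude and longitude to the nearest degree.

The haversine formula gives a central angle δ ≈ 1.451 rad (83.1°) between the endpoints.
Interpolate at f = 1/2 with slerp weights a = sin((1−f)δ)/sin δ ≈ 0.668, b = sin(fδ)/sin δ ≈ 0.668.
p = a·p₁ + b·p₂ ≈ (-0.376, 0.849, -0.371); φ = arcsin(p_z) ≈ -21.80°, λ = atan2(p_y, p_x) ≈ 113.89°.

≈ 22°S, 114°E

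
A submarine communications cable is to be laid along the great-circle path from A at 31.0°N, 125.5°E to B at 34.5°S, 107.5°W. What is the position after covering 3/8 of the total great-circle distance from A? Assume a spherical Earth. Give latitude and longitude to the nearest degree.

Convert each endpoint to a unit vector on the sphere (x = cos φ cos λ, y = cos φ sin λ, z = sin φ).
The central angle between the endpoints is δ = arccos(p₁·p₂) ≈ 2.370 rad (135.8°).
Interpolate at f = 3/8 with slerp weights a = sin((1−f)δ)/sin δ ≈ 1.429, b = sin(fδ)/sin δ ≈ 1.113.
p = a·p₁ + b·p₂ ≈ (-0.987, 0.122, 0.105); φ = arcsin(p_z) ≈ 6.03°, λ = atan2(p_y, p_x) ≈ 172.97°.

≈ 6°N, 173°E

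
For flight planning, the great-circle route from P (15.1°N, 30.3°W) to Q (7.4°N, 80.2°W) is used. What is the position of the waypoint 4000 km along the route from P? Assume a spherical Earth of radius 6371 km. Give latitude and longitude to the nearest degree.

Convert each endpoint to a unit vector on the sphere (x = cos φ cos λ, y = cos φ sin λ, z = sin φ).
The central angle between the endpoints is δ = arccos(p₁·p₂) ≈ 0.863 rad (49.4°). The total great-circle distance is δ·R ≈ 0.863 × 6371 ≈ 5497 km, so the target fraction is f = 4000/5497 ≈ 0.728.
Interpolate at f ≈ 0.728 with slerp weights a = sin((1−f)δ)/sin δ ≈ 0.307, b = sin(fδ)/sin δ ≈ 0.773.
p = a·p₁ + b·p₂ ≈ (0.386, -0.905, 0.179); φ = arcsin(p_z) ≈ 10.34°, λ = atan2(p_y, p_x) ≈ -66.90°.

≈ (10°N, 67°W)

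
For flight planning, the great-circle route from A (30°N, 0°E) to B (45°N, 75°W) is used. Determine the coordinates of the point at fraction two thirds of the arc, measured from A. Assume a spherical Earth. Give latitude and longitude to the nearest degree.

≈ (46°N, 47°W)

Write both endpoints as unit vectors p₁, p₂ with components (cos φ cos λ, cos φ sin λ, sin φ).
The central angle between the endpoints is δ = arccos(p₁·p₂) ≈ 1.033 rad (59.2°).
Interpolate at f = 2/3 with slerp weights a = sin((1−f)δ)/sin δ ≈ 0.393, b = sin(fδ)/sin δ ≈ 0.740.
p = a·p₁ + b·p₂ ≈ (0.476, -0.505, 0.720); φ = arcsin(p_z) ≈ 46.04°, λ = atan2(p_y, p_x) ≈ -46.73°.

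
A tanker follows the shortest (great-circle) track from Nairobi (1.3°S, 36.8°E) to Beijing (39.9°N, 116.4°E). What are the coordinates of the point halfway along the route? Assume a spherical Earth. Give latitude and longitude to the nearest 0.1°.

≈ 24.4°N, 70.3°E

From cos δ = sin φ₁ sin φ₂ + cos φ₁ cos φ₂ cos Δλ, the central angle is δ ≈ 1.447 rad (82.9°).
Interpolate at f = 1/2 with slerp weights a = sin((1−f)δ)/sin δ ≈ 0.667, b = sin(fδ)/sin δ ≈ 0.667.
p = a·p₁ + b·p₂ ≈ (0.306, 0.858, 0.413); φ = arcsin(p_z) ≈ 24.38°, λ = atan2(p_y, p_x) ≈ 70.34°.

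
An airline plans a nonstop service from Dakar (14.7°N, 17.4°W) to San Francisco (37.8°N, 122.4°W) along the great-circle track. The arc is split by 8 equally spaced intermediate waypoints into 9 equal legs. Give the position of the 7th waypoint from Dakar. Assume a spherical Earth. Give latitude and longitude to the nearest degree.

Convert each endpoint to a unit vector on the sphere (x = cos φ cos λ, y = cos φ sin λ, z = sin φ).
The central angle between the endpoints is δ = arccos(p₁·p₂) ≈ 1.613 rad (92.4°).
Interpolate at f = 7/9 with slerp weights a = sin((1−f)δ)/sin δ ≈ 0.351, b = sin(fδ)/sin δ ≈ 0.951.
p = a·p₁ + b·p₂ ≈ (-0.079, -0.736, 0.672); φ = arcsin(p_z) ≈ 42.23°, λ = atan2(p_y, p_x) ≈ -96.10°.

≈ 42°N, 96°W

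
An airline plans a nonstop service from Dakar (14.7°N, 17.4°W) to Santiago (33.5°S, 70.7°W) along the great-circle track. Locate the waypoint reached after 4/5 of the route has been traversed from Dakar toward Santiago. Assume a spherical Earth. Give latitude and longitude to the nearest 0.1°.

≈ (24.9°S, 58.0°W)

Write both endpoints as unit vectors p₁, p₂ with components (cos φ cos λ, cos φ sin λ, sin φ).
The central angle between the endpoints is δ = arccos(p₁·p₂) ≈ 1.222 rad (70.0°).
Interpolate at f = 4/5 with slerp weights a = sin((1−f)δ)/sin δ ≈ 0.257, b = sin(fδ)/sin δ ≈ 0.882.
p = a·p₁ + b·p₂ ≈ (0.481, -0.769, -0.422); φ = arcsin(p_z) ≈ -24.94°, λ = atan2(p_y, p_x) ≈ -57.98°.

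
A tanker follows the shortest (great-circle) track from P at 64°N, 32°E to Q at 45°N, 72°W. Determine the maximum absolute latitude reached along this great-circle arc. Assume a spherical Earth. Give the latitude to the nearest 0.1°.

The great circle lies in the plane with unit normal n̂ = (p₁ × p₂)/|p₁ × p₂|.
Here n̂_z ≈ -0.363; the vertex latitude is φ_max = arccos|n̂_z| ≈ 68.7°.
Check via Clairaut: cos φ_max = |cos φ₁| · sin C = cos(64.0°)·sin(55.9°) ≈ 0.363, again giving ≈ 68.7°.

≈ 68.7°N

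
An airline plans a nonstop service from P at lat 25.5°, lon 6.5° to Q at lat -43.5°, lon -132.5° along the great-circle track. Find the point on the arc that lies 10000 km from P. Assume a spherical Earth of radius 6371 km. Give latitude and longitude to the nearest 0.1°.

Convert each endpoint to a unit vector on the sphere (x = cos φ cos λ, y = cos φ sin λ, z = sin φ).
The central angle between the endpoints is δ = arccos(p₁·p₂) ≈ 2.482 rad (142.2°). The total great-circle distance is δ·R ≈ 2.482 × 6371 ≈ 15815 km, so the target fraction is f = 10000/15815 ≈ 0.632.
Interpolate at f ≈ 0.632 with slerp weights a = sin((1−f)δ)/sin δ ≈ 1.292, b = sin(fδ)/sin δ ≈ 1.633.
p = a·p₁ + b·p₂ ≈ (0.358, -0.741, -0.568); φ = arcsin(p_z) ≈ -34.59°, λ = atan2(p_y, p_x) ≈ -64.20°.

≈ lat -34.6°, lon -64.2°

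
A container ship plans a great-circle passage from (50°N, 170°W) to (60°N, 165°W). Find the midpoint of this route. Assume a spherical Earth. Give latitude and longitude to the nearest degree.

≈ (55°N, 168°W)

Write both endpoints as unit vectors p₁, p₂ with components (cos φ cos λ, cos φ sin λ, sin φ).
The central angle between the endpoints is δ = arccos(p₁·p₂) ≈ 0.181 rad (10.4°).
Interpolate at f = 1/2 with slerp weights a = sin((1−f)δ)/sin δ ≈ 0.502, b = sin(fδ)/sin δ ≈ 0.502.
p = a·p₁ + b·p₂ ≈ (-0.560, -0.121, 0.819); φ = arcsin(p_z) ≈ 55.03°, λ = atan2(p_y, p_x) ≈ -167.81°.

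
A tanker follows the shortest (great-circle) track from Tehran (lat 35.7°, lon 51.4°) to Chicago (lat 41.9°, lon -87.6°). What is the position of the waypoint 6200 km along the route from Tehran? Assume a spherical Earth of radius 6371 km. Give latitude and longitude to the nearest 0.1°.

Write both endpoints as unit vectors p₁, p₂ with components (cos φ cos λ, cos φ sin λ, sin φ).
The central angle between the endpoints is δ = arccos(p₁·p₂) ≈ 1.637 rad (93.8°). The total great-circle distance is δ·R ≈ 1.637 × 6371 ≈ 10431 km, so the target fraction is f = 6200/10431 ≈ 0.594.
Interpolate at f ≈ 0.594 with slerp weights a = sin((1−f)δ)/sin δ ≈ 0.618, b = sin(fδ)/sin δ ≈ 0.829.
p = a·p₁ + b·p₂ ≈ (0.339, -0.224, 0.914); φ = arcsin(p_z) ≈ 66.03°, λ = atan2(p_y, p_x) ≈ -33.48°.

≈ lat 66.0°, lon -33.5°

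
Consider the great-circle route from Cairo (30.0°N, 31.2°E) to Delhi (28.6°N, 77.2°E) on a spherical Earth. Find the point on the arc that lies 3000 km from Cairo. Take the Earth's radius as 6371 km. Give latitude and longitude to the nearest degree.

≈ 31°N, 63°E

Convert each endpoint to a unit vector on the sphere (x = cos φ cos λ, y = cos φ sin λ, z = sin φ).
The central angle between the endpoints is δ = arccos(p₁·p₂) ≈ 0.696 rad (39.9°). The total great-circle distance is δ·R ≈ 0.696 × 6371 ≈ 4433 km, so the target fraction is f = 3000/4433 ≈ 0.677.
Interpolate at f ≈ 0.677 with slerp weights a = sin((1−f)δ)/sin δ ≈ 0.348, b = sin(fδ)/sin δ ≈ 0.708.
p = a·p₁ + b·p₂ ≈ (0.395, 0.762, 0.513); φ = arcsin(p_z) ≈ 30.85°, λ = atan2(p_y, p_x) ≈ 62.58°.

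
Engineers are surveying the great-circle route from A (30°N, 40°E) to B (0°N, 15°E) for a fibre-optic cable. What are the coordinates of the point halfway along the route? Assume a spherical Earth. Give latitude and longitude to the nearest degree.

The haversine formula gives a central angle δ ≈ 0.668 rad (38.3°) between the endpoints.
Interpolate at f = 1/2 with slerp weights a = sin((1−f)δ)/sin δ ≈ 0.529, b = sin(fδ)/sin δ ≈ 0.529.
p = a·p₁ + b·p₂ ≈ (0.862, 0.432, 0.265); φ = arcsin(p_z) ≈ 15.35°, λ = atan2(p_y, p_x) ≈ 26.59°.

≈ (15°N, 27°E)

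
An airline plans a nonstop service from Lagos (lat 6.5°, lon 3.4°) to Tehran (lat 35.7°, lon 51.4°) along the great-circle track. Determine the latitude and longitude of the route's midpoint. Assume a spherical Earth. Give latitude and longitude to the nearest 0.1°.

≈ lat 22.9°, lon 24.8°

Write both endpoints as unit vectors p₁, p₂ with components (cos φ cos λ, cos φ sin λ, sin φ).
The central angle between the endpoints is δ = arccos(p₁·p₂) ≈ 0.920 rad (52.7°).
Interpolate at f = 1/2 with slerp weights a = sin((1−f)δ)/sin δ ≈ 0.558, b = sin(fδ)/sin δ ≈ 0.558.
p = a·p₁ + b·p₂ ≈ (0.836, 0.387, 0.389); φ = arcsin(p_z) ≈ 22.88°, λ = atan2(p_y, p_x) ≈ 24.84°.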